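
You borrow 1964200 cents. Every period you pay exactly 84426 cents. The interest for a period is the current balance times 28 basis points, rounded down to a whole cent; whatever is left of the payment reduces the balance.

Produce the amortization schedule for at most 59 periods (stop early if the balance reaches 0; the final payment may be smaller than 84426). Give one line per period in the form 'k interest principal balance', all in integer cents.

1. interest=⌊1964200·28/10000⌋=5499; principal=84426-5499=78927; balance=1964200-78927=1885273
2. interest=⌊1885273·28/10000⌋=5278; principal=84426-5278=79148; balance=1885273-79148=1806125
3. interest=⌊1806125·28/10000⌋=5057; principal=84426-5057=79369; balance=1806125-79369=1726756
4. interest=⌊1726756·28/10000⌋=4834; principal=84426-4834=79592; balance=1726756-79592=1647164
5. interest=⌊1647164·28/10000⌋=4612; principal=84426-4612=79814; balance=1647164-79814=1567350
6. interest=⌊1567350·28/10000⌋=4388; principal=84426-4388=80038; balance=1567350-80038=1487312
7. interest=⌊1487312·28/10000⌋=4164; principal=84426-4164=80262; balance=1487312-80262=1407050
8. interest=⌊1407050·28/10000⌋=3939; principal=84426-3939=80487; balance=1407050-80487=1326563
9. interest=⌊1326563·28/10000⌋=3714; principal=84426-3714=80712; balance=1326563-80712=1245851
10. interest=⌊1245851·28/10000⌋=3488; principal=84426-3488=80938; balance=1245851-80938=1164913
11. interest=⌊1164913·28/10000⌋=3261; principal=84426-3261=81165; balance=1164913-81165=1083748
12. interest=⌊1083748·28/10000⌋=3034; principal=84426-3034=81392; balance=1083748-81392=1002356
13. interest=⌊1002356·28/10000⌋=2806; principal=84426-2806=81620; balance=1002356-81620=920736
14. interest=⌊920736·28/10000⌋=2578; principal=84426-2578=81848; balance=920736-81848=838888
15. interest=⌊838888·28/10000⌋=2348; principal=84426-2348=82078; balance=838888-82078=756810
16. interest=⌊756810·28/10000⌋=2119; principal=84426-2119=82307; balance=756810-82307=674503
17. interest=⌊674503·28/10000⌋=1888; principal=84426-1888=82538; balance=674503-82538=591965
18. interest=⌊591965·28/10000⌋=1657; principal=84426-1657=82769; balance=591965-82769=509196
19. interest=⌊509196·28/10000⌋=1425; principal=84426-1425=83001; balance=509196-83001=426195
20. interest=⌊426195·28/10000⌋=1193; principal=84426-1193=83233; balance=426195-83233=342962
21. interest=⌊342962·28/10000⌋=960; principal=84426-960=83466; balance=342962-83466=259496
22. interest=⌊259496·28/10000⌋=726; principal=84426-726=83700; balance=259496-83700=175796
23. interest=⌊175796·28/10000⌋=492; principal=84426-492=83934; balance=175796-83934=91862
24. interest=⌊91862·28/10000⌋=257; principal=84426-257=84169; balance=91862-84169=7693
25. interest=⌊7693·28/10000⌋=21; principal=min(84426-21,7693)=7693; balance=7693-7693=0

1 5499 78927 1885273
2 5278 79148 1806125
3 5057 79369 1726756
4 4834 79592 1647164
5 4612 79814 1567350
6 4388 80038 1487312
7 4164 80262 1407050
8 3939 80487 1326563
9 3714 80712 1245851
10 3488 80938 1164913
11 3261 81165 1083748
12 3034 81392 1002356
13 2806 81620 920736
14 2578 81848 838888
15 2348 82078 756810
16 2119 82307 674503
17 1888 82538 591965
18 1657 82769 509196
19 1425 83001 426195
20 1193 83233 342962
21 960 83466 259496
22 726 83700 175796
23 492 83934 91862
24 257 84169 7693
25 21 7693 0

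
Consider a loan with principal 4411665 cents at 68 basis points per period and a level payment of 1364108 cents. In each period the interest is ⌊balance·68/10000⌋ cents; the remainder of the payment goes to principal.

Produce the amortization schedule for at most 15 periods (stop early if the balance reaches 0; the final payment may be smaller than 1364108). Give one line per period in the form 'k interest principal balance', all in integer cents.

1 29999 1334109 3077556
2 20927 1343181 1734375
3 11793 1352315 382060
4 2598 382060 0

1. interest=⌊4411665·68/10000⌋=29999; principal=1364108-29999=1334109; balance=4411665-1334109=3077556
2. interest=⌊3077556·68/10000⌋=20927; principal=1364108-20927=1343181; balance=3077556-1343181=1734375
3. interest=⌊1734375·68/10000⌋=11793; principal=1364108-11793=1352315; balance=1734375-1352315=382060
4. interest=⌊382060·68/10000⌋=2598; principal=min(1364108-2598,382060)=382060; balance=382060-382060=0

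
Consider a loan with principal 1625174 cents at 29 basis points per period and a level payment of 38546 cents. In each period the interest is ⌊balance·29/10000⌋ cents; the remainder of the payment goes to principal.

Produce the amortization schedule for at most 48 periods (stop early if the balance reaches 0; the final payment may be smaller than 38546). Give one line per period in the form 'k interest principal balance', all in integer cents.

1 4713 33833 1591341
2 4614 33932 1557409
3 4516 34030 1523379
4 4417 34129 1489250
5 4318 34228 1455022
6 4219 34327 1420695
7 4120 34426 1386269
8 4020 34526 1351743
9 3920 34626 1317117
10 3819 34727 1282390
11 3718 34828 1247562
12 3617 34929 1212633
13 3516 35030 1177603
14 3415 35131 1142472
15 3313 35233 1107239
16 3210 35336 1071903
17 3108 35438 1036465
18 3005 35541 1000924
19 2902 35644 965280
20 2799 35747 929533
21 2695 35851 893682
22 2591 35955 857727
23 2487 36059 821668
24 2382 36164 785504
25 2277 36269 749235
26 2172 36374 712861
27 2067 36479 676382
28 1961 36585 639797
29 1855 36691 603106
30 1749 36797 566309
31 1642 36904 529405
32 1535 37011 492394
33 1427 37119 455275
34 1320 37226 418049
35 1212 37334 380715
36 1104 37442 343273
37 995 37551 305722
38 886 37660 268062
39 777 37769 230293
40 667 37879 192414
41 558 37988 154426
42 447 38099 116327
43 337 38209 78118
44 226 38320 39798
45 115 38431 1367
46 3 1367 0

1. interest=⌊1625174·29/10000⌋=4713; principal=38546-4713=33833; balance=1625174-33833=1591341
2. interest=⌊1591341·29/10000⌋=4614; principal=38546-4614=33932; balance=1591341-33932=1557409
3. interest=⌊1557409·29/10000⌋=4516; principal=38546-4516=34030; balance=1557409-34030=1523379
4. interest=⌊1523379·29/10000⌋=4417; principal=38546-4417=34129; balance=1523379-34129=1489250
5. interest=⌊1489250·29/10000⌋=4318; principal=38546-4318=34228; balance=1489250-34228=1455022
6. interest=⌊1455022·29/10000⌋=4219; principal=38546-4219=34327; balance=1455022-34327=1420695
7. interest=⌊1420695·29/10000⌋=4120; principal=38546-4120=34426; balance=1420695-34426=1386269
8. interest=⌊1386269·29/10000⌋=4020; principal=38546-4020=34526; balance=1386269-34526=1351743
9. interest=⌊1351743·29/10000⌋=3920; principal=38546-3920=34626; balance=1351743-34626=1317117
10. interest=⌊1317117·29/10000⌋=3819; principal=38546-3819=34727; balance=1317117-34727=1282390
11. interest=⌊1282390·29/10000⌋=3718; principal=38546-3718=34828; balance=1282390-34828=1247562
12. interest=⌊1247562·29/10000⌋=3617; principal=38546-3617=34929; balance=1247562-34929=1212633
13. interest=⌊1212633·29/10000⌋=3516; principal=38546-3516=35030; balance=1212633-35030=1177603
14. interest=⌊1177603·29/10000⌋=3415; principal=38546-3415=35131; balance=1177603-35131=1142472
15. interest=⌊1142472·29/10000⌋=3313; principal=38546-3313=35233; balance=1142472-35233=1107239
16. interest=⌊1107239·29/10000⌋=3210; principal=38546-3210=35336; balance=1107239-35336=1071903
17. interest=⌊1071903·29/10000⌋=3108; principal=38546-3108=35438; balance=1071903-35438=1036465
18. interest=⌊1036465·29/10000⌋=3005; principal=38546-3005=35541; balance=1036465-35541=1000924
19. interest=⌊1000924·29/10000⌋=2902; principal=38546-2902=35644; balance=1000924-35644=965280
20. interest=⌊965280·29/10000⌋=2799; principal=38546-2799=35747; balance=965280-35747=929533
21. interest=⌊929533·29/10000⌋=2695; principal=38546-2695=35851; balance=929533-35851=893682
22. interest=⌊893682·29/10000⌋=2591; principal=38546-2591=35955; balance=893682-35955=857727
23. interest=⌊857727·29/10000⌋=2487; principal=38546-2487=36059; balance=857727-36059=821668
24. interest=⌊821668·29/10000⌋=2382; principal=38546-2382=36164; balance=821668-36164=785504
25. interest=⌊785504·29/10000⌋=2277; principal=38546-2277=36269; balance=785504-36269=749235
26. interest=⌊749235·29/10000⌋=2172; principal=38546-2172=36374; balance=749235-36374=712861
27. interest=⌊712861·29/10000⌋=2067; principal=38546-2067=36479; balance=712861-36479=676382
28. interest=⌊676382·29/10000⌋=1961; principal=38546-1961=36585; balance=676382-36585=639797
29. interest=⌊639797·29/10000⌋=1855; principal=38546-1855=36691; balance=639797-36691=603106
30. interest=⌊603106·29/10000⌋=1749; principal=38546-1749=36797; balance=603106-36797=566309
31. interest=⌊566309·29/10000⌋=1642; principal=38546-1642=36904; balance=566309-36904=529405
32. interest=⌊529405·29/10000⌋=1535; principal=38546-1535=37011; balance=529405-37011=492394
33. interest=⌊492394·29/10000⌋=1427; principal=38546-1427=37119; balance=492394-37119=455275
34. interest=⌊455275·29/10000⌋=1320; principal=38546-1320=37226; balance=455275-37226=418049
35. interest=⌊418049·29/10000⌋=1212; principal=38546-1212=37334; balance=418049-37334=380715
36. interest=⌊380715·29/10000⌋=1104; principal=38546-1104=37442; balance=380715-37442=343273
37. interest=⌊343273·29/10000⌋=995; principal=38546-995=37551; balance=343273-37551=305722
38. interest=⌊305722·29/10000⌋=886; principal=38546-886=37660; balance=305722-37660=268062
39. interest=⌊268062·29/10000⌋=777; principal=38546-777=37769; balance=268062-37769=230293
40. interest=⌊230293·29/10000⌋=667; principal=38546-667=37879; balance=230293-37879=192414
41. interest=⌊192414·29/10000⌋=558; principal=38546-558=37988; balance=192414-37988=154426
42. interest=⌊154426·29/10000⌋=447; principal=38546-447=38099; balance=154426-38099=116327
43. interest=⌊116327·29/10000⌋=337; principal=38546-337=38209; balance=116327-38209=78118
44. interest=⌊78118·29/10000⌋=226; principal=38546-226=38320; balance=78118-38320=39798
45. interest=⌊39798·29/10000⌋=115; principal=38546-115=38431; balance=39798-38431=1367
46. interest=⌊1367·29/10000⌋=3; principal=min(38546-3,1367)=1367; balance=1367-1367=0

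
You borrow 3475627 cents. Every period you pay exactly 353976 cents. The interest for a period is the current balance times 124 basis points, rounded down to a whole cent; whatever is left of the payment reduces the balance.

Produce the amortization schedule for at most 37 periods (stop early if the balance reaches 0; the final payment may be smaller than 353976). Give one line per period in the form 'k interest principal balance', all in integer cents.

1. interest=⌊3475627·124/10000⌋=43097; principal=353976-43097=310879; balance=3475627-310879=3164748
2. interest=⌊3164748·124/10000⌋=39242; principal=353976-39242=314734; balance=3164748-314734=2850014
3. interest=⌊2850014·124/10000⌋=35340; principal=353976-35340=318636; balance=2850014-318636=2531378
4. interest=⌊2531378·124/10000⌋=31389; principal=353976-31389=322587; balance=2531378-322587=2208791
5. interest=⌊2208791·124/10000⌋=27389; principal=353976-27389=326587; balance=2208791-326587=1882204
6. interest=⌊1882204·124/10000⌋=23339; principal=353976-23339=330637; balance=1882204-330637=1551567
7. interest=⌊1551567·124/10000⌋=19239; principal=353976-19239=334737; balance=1551567-334737=1216830
8. interest=⌊1216830·124/10000⌋=15088; principal=353976-15088=338888; balance=1216830-338888=877942
9. interest=⌊877942·124/10000⌋=10886; principal=353976-10886=343090; balance=877942-343090=534852
10. interest=⌊534852·124/10000⌋=6632; principal=353976-6632=347344; balance=534852-347344=187508
11. interest=⌊187508·124/10000⌋=2325; principal=min(353976-2325,187508)=187508; balance=187508-187508=0

1 43097 310879 3164748
2 39242 314734 2850014
3 35340 318636 2531378
4 31389 322587 2208791
5 27389 326587 1882204
6 23339 330637 1551567
7 19239 334737 1216830
8 15088 338888 877942
9 10886 343090 534852
10 6632 347344 187508
11 2325 187508 0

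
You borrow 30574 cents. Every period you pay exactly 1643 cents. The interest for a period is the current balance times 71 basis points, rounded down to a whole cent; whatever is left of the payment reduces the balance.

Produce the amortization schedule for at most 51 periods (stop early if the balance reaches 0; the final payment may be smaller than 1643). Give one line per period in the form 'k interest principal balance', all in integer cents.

1 217 1426 29148
2 206 1437 27711
3 196 1447 26264
4 186 1457 24807
5 176 1467 23340
6 165 1478 21862
7 155 1488 20374
8 144 1499 18875
9 134 1509 17366
10 123 1520 15846
11 112 1531 14315
12 101 1542 12773
13 90 1553 11220
14 79 1564 9656
15 68 1575 8081
16 57 1586 6495
17 46 1597 4898
18 34 1609 3289
19 23 1620 1669
20 11 1632 37
21 0 37 0

1. interest=⌊30574·71/10000⌋=217; principal=1643-217=1426; balance=30574-1426=29148
2. interest=⌊29148·71/10000⌋=206; principal=1643-206=1437; balance=29148-1437=27711
3. interest=⌊27711·71/10000⌋=196; principal=1643-196=1447; balance=27711-1447=26264
4. interest=⌊26264·71/10000⌋=186; principal=1643-186=1457; balance=26264-1457=24807
5. interest=⌊24807·71/10000⌋=176; principal=1643-176=1467; balance=24807-1467=23340
6. interest=⌊23340·71/10000⌋=165; principal=1643-165=1478; balance=23340-1478=21862
7. interest=⌊21862·71/10000⌋=155; principal=1643-155=1488; balance=21862-1488=20374
8. interest=⌊20374·71/10000⌋=144; principal=1643-144=1499; balance=20374-1499=18875
9. interest=⌊18875·71/10000⌋=134; principal=1643-134=1509; balance=18875-1509=17366
10. interest=⌊17366·71/10000⌋=123; principal=1643-123=1520; balance=17366-1520=15846
11. interest=⌊15846·71/10000⌋=112; principal=1643-112=1531; balance=15846-1531=14315
12. interest=⌊14315·71/10000⌋=101; principal=1643-101=1542; balance=14315-1542=12773
13. interest=⌊12773·71/10000⌋=90; principal=1643-90=1553; balance=12773-1553=11220
14. interest=⌊11220·71/10000⌋=79; principal=1643-79=1564; balance=11220-1564=9656
15. interest=⌊9656·71/10000⌋=68; principal=1643-68=1575; balance=9656-1575=8081
16. interest=⌊8081·71/10000⌋=57; principal=1643-57=1586; balance=8081-1586=6495
17. interest=⌊6495·71/10000⌋=46; principal=1643-46=1597; balance=6495-1597=4898
18. interest=⌊4898·71/10000⌋=34; principal=1643-34=1609; balance=4898-1609=3289
19. interest=⌊3289·71/10000⌋=23; principal=1643-23=1620; balance=3289-1620=1669
20. interest=⌊1669·71/10000⌋=11; principal=1643-11=1632; balance=1669-1632=37
21. interest=⌊37·71/10000⌋=0; principal=min(1643-0,37)=37; balance=37-37=0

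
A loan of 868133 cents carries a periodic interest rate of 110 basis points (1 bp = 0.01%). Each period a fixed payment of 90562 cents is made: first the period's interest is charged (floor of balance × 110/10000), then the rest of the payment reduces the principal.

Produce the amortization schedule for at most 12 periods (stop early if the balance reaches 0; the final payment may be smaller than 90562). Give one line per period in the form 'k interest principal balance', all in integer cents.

1 9549 81013 787120
2 8658 81904 705216
3 7757 82805 622411
4 6846 83716 538695
5 5925 84637 454058
6 4994 85568 368490
7 4053 86509 281981
8 3101 87461 194520
9 2139 88423 106097
10 1167 89395 16702
11 183 16702 0

1. interest=⌊868133·110/10000⌋=9549; principal=90562-9549=81013; balance=868133-81013=787120
2. interest=⌊787120·110/10000⌋=8658; principal=90562-8658=81904; balance=787120-81904=705216
3. interest=⌊705216·110/10000⌋=7757; principal=90562-7757=82805; balance=705216-82805=622411
4. interest=⌊622411·110/10000⌋=6846; principal=90562-6846=83716; balance=622411-83716=538695
5. interest=⌊538695·110/10000⌋=5925; principal=90562-5925=84637; balance=538695-84637=454058
6. interest=⌊454058·110/10000⌋=4994; principal=90562-4994=85568; balance=454058-85568=368490
7. interest=⌊368490·110/10000⌋=4053; principal=90562-4053=86509; balance=368490-86509=281981
8. interest=⌊281981·110/10000⌋=3101; principal=90562-3101=87461; balance=281981-87461=194520
9. interest=⌊194520·110/10000⌋=2139; principal=90562-2139=88423; balance=194520-88423=106097
10. interest=⌊106097·110/10000⌋=1167; principal=90562-1167=89395; balance=106097-89395=16702
11. interest=⌊16702·110/10000⌋=183; principal=min(90562-183,16702)=16702; balance=16702-16702=0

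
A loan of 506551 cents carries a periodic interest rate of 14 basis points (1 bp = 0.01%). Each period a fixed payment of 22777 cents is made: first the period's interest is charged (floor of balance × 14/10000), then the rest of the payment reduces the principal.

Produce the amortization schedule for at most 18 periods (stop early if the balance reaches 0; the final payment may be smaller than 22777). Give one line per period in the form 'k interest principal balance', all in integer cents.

1 709 22068 484483
2 678 22099 462384
3 647 22130 440254
4 616 22161 418093
5 585 22192 395901
6 554 22223 373678
7 523 22254 351424
8 491 22286 329138
9 460 22317 306821
10 429 22348 284473
11 398 22379 262094
12 366 22411 239683
13 335 22442 217241
14 304 22473 194768
15 272 22505 172263
16 241 22536 149727
17 209 22568 127159
18 178 22599 104560

1. interest=⌊506551·14/10000⌋=709; principal=22777-709=22068; balance=506551-22068=484483
2. interest=⌊484483·14/10000⌋=678; principal=22777-678=22099; balance=484483-22099=462384
3. interest=⌊462384·14/10000⌋=647; principal=22777-647=22130; balance=462384-22130=440254
4. interest=⌊440254·14/10000⌋=616; principal=22777-616=22161; balance=440254-22161=418093
5. interest=⌊418093·14/10000⌋=585; principal=22777-585=22192; balance=418093-22192=395901
6. interest=⌊395901·14/10000⌋=554; principal=22777-554=22223; balance=395901-22223=373678
7. interest=⌊373678·14/10000⌋=523; principal=22777-523=22254; balance=373678-22254=351424
8. interest=⌊351424·14/10000⌋=491; principal=22777-491=22286; balance=351424-22286=329138
9. interest=⌊329138·14/10000⌋=460; principal=22777-460=22317; balance=329138-22317=306821
10. interest=⌊306821·14/10000⌋=429; principal=22777-429=22348; balance=306821-22348=284473
11. interest=⌊284473·14/10000⌋=398; principal=22777-398=22379; balance=284473-22379=262094
12. interest=⌊262094·14/10000⌋=366; principal=22777-366=22411; balance=262094-22411=239683
13. interest=⌊239683·14/10000⌋=335; principal=22777-335=22442; balance=239683-22442=217241
14. interest=⌊217241·14/10000⌋=304; principal=22777-304=22473; balance=217241-22473=194768
15. interest=⌊194768·14/10000⌋=272; principal=22777-272=22505; balance=194768-22505=172263
16. interest=⌊172263·14/10000⌋=241; principal=22777-241=22536; balance=172263-22536=149727
17. interest=⌊149727·14/10000⌋=209; principal=22777-209=22568; balance=149727-22568=127159
18. interest=⌊127159·14/10000⌋=178; principal=22777-178=22599; balance=127159-22599=104560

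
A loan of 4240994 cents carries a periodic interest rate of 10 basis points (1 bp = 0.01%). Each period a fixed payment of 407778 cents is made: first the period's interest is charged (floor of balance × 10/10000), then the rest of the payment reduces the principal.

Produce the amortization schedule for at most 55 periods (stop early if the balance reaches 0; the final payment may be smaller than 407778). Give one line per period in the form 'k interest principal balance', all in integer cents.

1 4240 403538 3837456
2 3837 403941 3433515
3 3433 404345 3029170
4 3029 404749 2624421
5 2624 405154 2219267
6 2219 405559 1813708
7 1813 405965 1407743
8 1407 406371 1001372
9 1001 406777 594595
10 594 407184 187411
11 187 187411 0

1. interest=⌊4240994·10/10000⌋=4240; principal=407778-4240=403538; balance=4240994-403538=3837456
2. interest=⌊3837456·10/10000⌋=3837; principal=407778-3837=403941; balance=3837456-403941=3433515
3. interest=⌊3433515·10/10000⌋=3433; principal=407778-3433=404345; balance=3433515-404345=3029170
4. interest=⌊3029170·10/10000⌋=3029; principal=407778-3029=404749; balance=3029170-404749=2624421
5. interest=⌊2624421·10/10000⌋=2624; principal=407778-2624=405154; balance=2624421-405154=2219267
6. interest=⌊2219267·10/10000⌋=2219; principal=407778-2219=405559; balance=2219267-405559=1813708
7. interest=⌊1813708·10/10000⌋=1813; principal=407778-1813=405965; balance=1813708-405965=1407743
8. interest=⌊1407743·10/10000⌋=1407; principal=407778-1407=406371; balance=1407743-406371=1001372
9. interest=⌊1001372·10/10000⌋=1001; principal=407778-1001=406777; balance=1001372-406777=594595
10. interest=⌊594595·10/10000⌋=594; principal=407778-594=407184; balance=594595-407184=187411
11. interest=⌊187411·10/10000⌋=187; principal=min(407778-187,187411)=187411; balance=187411-187411=0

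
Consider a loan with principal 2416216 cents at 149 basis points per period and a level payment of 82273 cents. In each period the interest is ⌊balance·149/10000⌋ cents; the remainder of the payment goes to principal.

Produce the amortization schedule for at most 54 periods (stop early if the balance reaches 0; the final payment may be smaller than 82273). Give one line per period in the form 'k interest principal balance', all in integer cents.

1 36001 46272 2369944
2 35312 46961 2322983
3 34612 47661 2275322
4 33902 48371 2226951
5 33181 49092 2177859
6 32450 49823 2128036
7 31707 50566 2077470
8 30954 51319 2026151
9 30189 52084 1974067
10 29413 52860 1921207
11 28625 53648 1867559
12 27826 54447 1813112
13 27015 55258 1757854
14 26192 56081 1701773
15 25356 56917 1644856
16 24508 57765 1587091
17 23647 58626 1528465
18 22774 59499 1468966
19 21887 60386 1408580
20 20987 61286 1347294
21 20074 62199 1285095
22 19147 63126 1221969
23 18207 64066 1157903
24 17252 65021 1092882
25 16283 65990 1026892
26 15300 66973 959919
27 14302 67971 891948
28 13290 68983 822965
29 12262 70011 752954
30 11219 71054 681900
31 10160 72113 609787
32 9085 73188 536599
33 7995 74278 462321
34 6888 75385 386936
35 5765 76508 310428
36 4625 77648 232780
37 3468 78805 153975
38 2294 79979 73996
39 1102 73996 0

1. interest=⌊2416216·149/10000⌋=36001; principal=82273-36001=46272; balance=2416216-46272=2369944
2. interest=⌊2369944·149/10000⌋=35312; principal=82273-35312=46961; balance=2369944-46961=2322983
3. interest=⌊2322983·149/10000⌋=34612; principal=82273-34612=47661; balance=2322983-47661=2275322
4. interest=⌊2275322·149/10000⌋=33902; principal=82273-33902=48371; balance=2275322-48371=2226951
5. interest=⌊2226951·149/10000⌋=33181; principal=82273-33181=49092; balance=2226951-49092=2177859
6. interest=⌊2177859·149/10000⌋=32450; principal=82273-32450=49823; balance=2177859-49823=2128036
7. interest=⌊2128036·149/10000⌋=31707; principal=82273-31707=50566; balance=2128036-50566=2077470
8. interest=⌊2077470·149/10000⌋=30954; principal=82273-30954=51319; balance=2077470-51319=2026151
9. interest=⌊2026151·149/10000⌋=30189; principal=82273-30189=52084; balance=2026151-52084=1974067
10. interest=⌊1974067·149/10000⌋=29413; principal=82273-29413=52860; balance=1974067-52860=1921207
11. interest=⌊1921207·149/10000⌋=28625; principal=82273-28625=53648; balance=1921207-53648=1867559
12. interest=⌊1867559·149/10000⌋=27826; principal=82273-27826=54447; balance=1867559-54447=1813112
13. interest=⌊1813112·149/10000⌋=27015; principal=82273-27015=55258; balance=1813112-55258=1757854
14. interest=⌊1757854·149/10000⌋=26192; principal=82273-26192=56081; balance=1757854-56081=1701773
15. interest=⌊1701773·149/10000⌋=25356; principal=82273-25356=56917; balance=1701773-56917=1644856
16. interest=⌊1644856·149/10000⌋=24508; principal=82273-24508=57765; balance=1644856-57765=1587091
17. interest=⌊1587091·149/10000⌋=23647; principal=82273-23647=58626; balance=1587091-58626=1528465
18. interest=⌊1528465·149/10000⌋=22774; principal=82273-22774=59499; balance=1528465-59499=1468966
19. interest=⌊1468966·149/10000⌋=21887; principal=82273-21887=60386; balance=1468966-60386=1408580
20. interest=⌊1408580·149/10000⌋=20987; principal=82273-20987=61286; balance=1408580-61286=1347294
21. interest=⌊1347294·149/10000⌋=20074; principal=82273-20074=62199; balance=1347294-62199=1285095
22. interest=⌊1285095·149/10000⌋=19147; principal=82273-19147=63126; balance=1285095-63126=1221969
23. interest=⌊1221969·149/10000⌋=18207; principal=82273-18207=64066; balance=1221969-64066=1157903
24. interest=⌊1157903·149/10000⌋=17252; principal=82273-17252=65021; balance=1157903-65021=1092882
25. interest=⌊1092882·149/10000⌋=16283; principal=82273-16283=65990; balance=1092882-65990=1026892
26. interest=⌊1026892·149/10000⌋=15300; principal=82273-15300=66973; balance=1026892-66973=959919
27. interest=⌊959919·149/10000⌋=14302; principal=82273-14302=67971; balance=959919-67971=891948
28. interest=⌊891948·149/10000⌋=13290; principal=82273-13290=68983; balance=891948-68983=822965
29. interest=⌊822965·149/10000⌋=12262; principal=82273-12262=70011; balance=822965-70011=752954
30. interest=⌊752954·149/10000⌋=11219; principal=82273-11219=71054; balance=752954-71054=681900
31. interest=⌊681900·149/10000⌋=10160; principal=82273-10160=72113; balance=681900-72113=609787
32. interest=⌊609787·149/10000⌋=9085; principal=82273-9085=73188; balance=609787-73188=536599
33. interest=⌊536599·149/10000⌋=7995; principal=82273-7995=74278; balance=536599-74278=462321
34. interest=⌊462321·149/10000⌋=6888; principal=82273-6888=75385; balance=462321-75385=386936
35. interest=⌊386936·149/10000⌋=5765; principal=82273-5765=76508; balance=386936-76508=310428
36. interest=⌊310428·149/10000⌋=4625; principal=82273-4625=77648; balance=310428-77648=232780
37. interest=⌊232780·149/10000⌋=3468; principal=82273-3468=78805; balance=232780-78805=153975
38. interest=⌊153975·149/10000⌋=2294; principal=82273-2294=79979; balance=153975-79979=73996
39. interest=⌊73996·149/10000⌋=1102; principal=min(82273-1102,73996)=73996; balance=73996-73996=0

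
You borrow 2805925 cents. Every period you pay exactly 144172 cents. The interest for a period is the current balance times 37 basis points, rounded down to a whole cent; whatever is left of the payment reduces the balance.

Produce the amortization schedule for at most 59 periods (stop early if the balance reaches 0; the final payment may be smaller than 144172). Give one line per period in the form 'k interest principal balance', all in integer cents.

1 10381 133791 2672134
2 9886 134286 2537848
3 9390 134782 2403066
4 8891 135281 2267785
5 8390 135782 2132003
6 7888 136284 1995719
7 7384 136788 1858931
8 6878 137294 1721637
9 6370 137802 1583835
10 5860 138312 1445523
11 5348 138824 1306699
12 4834 139338 1167361
13 4319 139853 1027508
14 3801 140371 887137
15 3282 140890 746247
16 2761 141411 604836
17 2237 141935 462901
18 1712 142460 320441
19 1185 142987 177454
20 656 143516 33938
21 125 33938 0

1. interest=⌊2805925·37/10000⌋=10381; principal=144172-10381=133791; balance=2805925-133791=2672134
2. interest=⌊2672134·37/10000⌋=9886; principal=144172-9886=134286; balance=2672134-134286=2537848
3. interest=⌊2537848·37/10000⌋=9390; principal=144172-9390=134782; balance=2537848-134782=2403066
4. interest=⌊2403066·37/10000⌋=8891; principal=144172-8891=135281; balance=2403066-135281=2267785
5. interest=⌊2267785·37/10000⌋=8390; principal=144172-8390=135782; balance=2267785-135782=2132003
6. interest=⌊2132003·37/10000⌋=7888; principal=144172-7888=136284; balance=2132003-136284=1995719
7. interest=⌊1995719·37/10000⌋=7384; principal=144172-7384=136788; balance=1995719-136788=1858931
8. interest=⌊1858931·37/10000⌋=6878; principal=144172-6878=137294; balance=1858931-137294=1721637
9. interest=⌊1721637·37/10000⌋=6370; principal=144172-6370=137802; balance=1721637-137802=1583835
10. interest=⌊1583835·37/10000⌋=5860; principal=144172-5860=138312; balance=1583835-138312=1445523
11. interest=⌊1445523·37/10000⌋=5348; principal=144172-5348=138824; balance=1445523-138824=1306699
12. interest=⌊1306699·37/10000⌋=4834; principal=144172-4834=139338; balance=1306699-139338=1167361
13. interest=⌊1167361·37/10000⌋=4319; principal=144172-4319=139853; balance=1167361-139853=1027508
14. interest=⌊1027508·37/10000⌋=3801; principal=144172-3801=140371; balance=1027508-140371=887137
15. interest=⌊887137·37/10000⌋=3282; principal=144172-3282=140890; balance=887137-140890=746247
16. interest=⌊746247·37/10000⌋=2761; principal=144172-2761=141411; balance=746247-141411=604836
17. interest=⌊604836·37/10000⌋=2237; principal=144172-2237=141935; balance=604836-141935=462901
18. interest=⌊462901·37/10000⌋=1712; principal=144172-1712=142460; balance=462901-142460=320441
19. interest=⌊320441·37/10000⌋=1185; principal=144172-1185=142987; balance=320441-142987=177454
20. interest=⌊177454·37/10000⌋=656; principal=144172-656=143516; balance=177454-143516=33938
21. interest=⌊33938·37/10000⌋=125; principal=min(144172-125,33938)=33938; balance=33938-33938=0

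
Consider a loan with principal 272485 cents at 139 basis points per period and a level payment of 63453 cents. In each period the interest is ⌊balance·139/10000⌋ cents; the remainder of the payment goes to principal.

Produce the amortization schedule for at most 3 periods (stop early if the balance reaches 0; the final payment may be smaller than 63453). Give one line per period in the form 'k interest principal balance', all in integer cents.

1. interest=⌊272485·139/10000⌋=3787; principal=63453-3787=59666; balance=272485-59666=212819
2. interest=⌊212819·139/10000⌋=2958; principal=63453-2958=60495; balance=212819-60495=152324
3. interest=⌊152324·139/10000⌋=2117; principal=63453-2117=61336; balance=152324-61336=90988

1 3787 59666 212819
2 2958 60495 152324
3 2117 61336 90988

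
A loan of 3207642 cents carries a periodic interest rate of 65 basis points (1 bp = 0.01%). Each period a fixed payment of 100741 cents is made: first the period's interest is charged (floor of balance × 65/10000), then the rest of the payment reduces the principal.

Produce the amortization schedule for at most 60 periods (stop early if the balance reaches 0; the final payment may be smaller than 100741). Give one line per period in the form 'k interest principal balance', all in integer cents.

1. interest=⌊3207642·65/10000⌋=20849; principal=100741-20849=79892; balance=3207642-79892=3127750
2. interest=⌊3127750·65/10000⌋=20330; principal=100741-20330=80411; balance=3127750-80411=3047339
3. interest=⌊3047339·65/10000⌋=19807; principal=100741-19807=80934; balance=3047339-80934=2966405
4. interest=⌊2966405·65/10000⌋=19281; principal=100741-19281=81460; balance=2966405-81460=2884945
5. interest=⌊2884945·65/10000⌋=18752; principal=100741-18752=81989; balance=2884945-81989=2802956
6. interest=⌊2802956·65/10000⌋=18219; principal=100741-18219=82522; balance=2802956-82522=2720434
7. interest=⌊2720434·65/10000⌋=17682; principal=100741-17682=83059; balance=2720434-83059=2637375
8. interest=⌊2637375·65/10000⌋=17142; principal=100741-17142=83599; balance=2637375-83599=2553776
9. interest=⌊2553776·65/10000⌋=16599; principal=100741-16599=84142; balance=2553776-84142=2469634
10. interest=⌊2469634·65/10000⌋=16052; principal=100741-16052=84689; balance=2469634-84689=2384945
11. interest=⌊2384945·65/10000⌋=15502; principal=100741-15502=85239; balance=2384945-85239=2299706
12. interest=⌊2299706·65/10000⌋=14948; principal=100741-14948=85793; balance=2299706-85793=2213913
13. interest=⌊2213913·65/10000⌋=14390; principal=100741-14390=86351; balance=2213913-86351=2127562
14. interest=⌊2127562·65/10000⌋=13829; principal=100741-13829=86912; balance=2127562-86912=2040650
15. interest=⌊2040650·65/10000⌋=13264; principal=100741-13264=87477; balance=2040650-87477=1953173
16. interest=⌊1953173·65/10000⌋=12695; principal=100741-12695=88046; balance=1953173-88046=1865127
17. interest=⌊1865127·65/10000⌋=12123; principal=100741-12123=88618; balance=1865127-88618=1776509
18. interest=⌊1776509·65/10000⌋=11547; principal=100741-11547=89194; balance=1776509-89194=1687315
19. interest=⌊1687315·65/10000⌋=10967; principal=100741-10967=89774; balance=1687315-89774=1597541
20. interest=⌊1597541·65/10000⌋=10384; principal=100741-10384=90357; balance=1597541-90357=1507184
21. interest=⌊1507184·65/10000⌋=9796; principal=100741-9796=90945; balance=1507184-90945=1416239
22. interest=⌊1416239·65/10000⌋=9205; principal=100741-9205=91536; balance=1416239-91536=1324703
23. interest=⌊1324703·65/10000⌋=8610; principal=100741-8610=92131; balance=1324703-92131=1232572
24. interest=⌊1232572·65/10000⌋=8011; principal=100741-8011=92730; balance=1232572-92730=1139842
25. interest=⌊1139842·65/10000⌋=7408; principal=100741-7408=93333; balance=1139842-93333=1046509
26. interest=⌊1046509·65/10000⌋=6802; principal=100741-6802=93939; balance=1046509-93939=952570
27. interest=⌊952570·65/10000⌋=6191; principal=100741-6191=94550; balance=952570-94550=858020
28. interest=⌊858020·65/10000⌋=5577; principal=100741-5577=95164; balance=858020-95164=762856
29. interest=⌊762856·65/10000⌋=4958; principal=100741-4958=95783; balance=762856-95783=667073
30. interest=⌊667073·65/10000⌋=4335; principal=100741-4335=96406; balance=667073-96406=570667
31. interest=⌊570667·65/10000⌋=3709; principal=100741-3709=97032; balance=570667-97032=473635
32. interest=⌊473635·65/10000⌋=3078; principal=100741-3078=97663; balance=473635-97663=375972
33. interest=⌊375972·65/10000⌋=2443; principal=100741-2443=98298; balance=375972-98298=277674
34. interest=⌊277674·65/10000⌋=1804; principal=100741-1804=98937; balance=277674-98937=178737
35. interest=⌊178737·65/10000⌋=1161; principal=100741-1161=99580; balance=178737-99580=79157
36. interest=⌊79157·65/10000⌋=514; principal=min(100741-514,79157)=79157; balance=79157-79157=0

1 20849 79892 3127750
2 20330 80411 3047339
3 19807 80934 2966405
4 19281 81460 2884945
5 18752 81989 2802956
6 18219 82522 2720434
7 17682 83059 2637375
8 17142 83599 2553776
9 16599 84142 2469634
10 16052 84689 2384945
11 15502 85239 2299706
12 14948 85793 2213913
13 14390 86351 2127562
14 13829 86912 2040650
15 13264 87477 1953173
16 12695 88046 1865127
17 12123 88618 1776509
18 11547 89194 1687315
19 10967 89774 1597541
20 10384 90357 1507184
21 9796 90945 1416239
22 9205 91536 1324703
23 8610 92131 1232572
24 8011 92730 1139842
25 7408 93333 1046509
26 6802 93939 952570
27 6191 94550 858020
28 5577 95164 762856
29 4958 95783 667073
30 4335 96406 570667
31 3709 97032 473635
32 3078 97663 375972
33 2443 98298 277674
34 1804 98937 178737
35 1161 99580 79157
36 514 79157 0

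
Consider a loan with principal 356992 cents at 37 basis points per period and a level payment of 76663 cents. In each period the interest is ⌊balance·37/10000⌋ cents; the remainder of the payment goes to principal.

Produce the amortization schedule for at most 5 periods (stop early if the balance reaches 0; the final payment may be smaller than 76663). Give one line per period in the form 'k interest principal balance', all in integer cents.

1 1320 75343 281649
2 1042 75621 206028
3 762 75901 130127
4 481 76182 53945
5 199 53945 0

1. interest=⌊356992·37/10000⌋=1320; principal=76663-1320=75343; balance=356992-75343=281649
2. interest=⌊281649·37/10000⌋=1042; principal=76663-1042=75621; balance=281649-75621=206028
3. interest=⌊206028·37/10000⌋=762; principal=76663-762=75901; balance=206028-75901=130127
4. interest=⌊130127·37/10000⌋=481; principal=76663-481=76182; balance=130127-76182=53945
5. interest=⌊53945·37/10000⌋=199; principal=min(76663-199,53945)=53945; balance=53945-53945=0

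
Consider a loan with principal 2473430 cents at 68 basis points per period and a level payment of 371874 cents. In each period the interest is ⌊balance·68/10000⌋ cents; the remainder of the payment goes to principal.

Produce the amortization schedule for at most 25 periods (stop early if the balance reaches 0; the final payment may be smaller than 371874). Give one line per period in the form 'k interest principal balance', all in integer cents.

1. interest=⌊2473430·68/10000⌋=16819; principal=371874-16819=355055; balance=2473430-355055=2118375
2. interest=⌊2118375·68/10000⌋=14404; principal=371874-14404=357470; balance=2118375-357470=1760905
3. interest=⌊1760905·68/10000⌋=11974; principal=371874-11974=359900; balance=1760905-359900=1401005
4. interest=⌊1401005·68/10000⌋=9526; principal=371874-9526=362348; balance=1401005-362348=1038657
5. interest=⌊1038657·68/10000⌋=7062; principal=371874-7062=364812; balance=1038657-364812=673845
6. interest=⌊673845·68/10000⌋=4582; principal=371874-4582=367292; balance=673845-367292=306553
7. interest=⌊306553·68/10000⌋=2084; principal=min(371874-2084,306553)=306553; balance=306553-306553=0

1 16819 355055 2118375
2 14404 357470 1760905
3 11974 359900 1401005
4 9526 362348 1038657
5 7062 364812 673845
6 4582 367292 306553
7 2084 306553 0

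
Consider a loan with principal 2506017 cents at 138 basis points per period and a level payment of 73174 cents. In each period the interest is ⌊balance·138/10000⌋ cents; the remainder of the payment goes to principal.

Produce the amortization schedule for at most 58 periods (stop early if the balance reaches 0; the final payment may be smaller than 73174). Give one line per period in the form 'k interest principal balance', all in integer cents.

1 34583 38591 2467426
2 34050 39124 2428302
3 33510 39664 2388638
4 32963 40211 2348427
5 32408 40766 2307661
6 31845 41329 2266332
7 31275 41899 2224433
8 30697 42477 2181956
9 30110 43064 2138892
10 29516 43658 2095234
11 28914 44260 2050974
12 28303 44871 2006103
13 27684 45490 1960613
14 27056 46118 1914495
15 26420 46754 1867741
16 25774 47400 1820341
17 25120 48054 1772287
18 24457 48717 1723570
19 23785 49389 1674181
20 23103 50071 1624110
21 22412 50762 1573348
22 21712 51462 1521886
23 21002 52172 1469714
24 20282 52892 1416822
25 19552 53622 1363200
26 18812 54362 1308838
27 18061 55113 1253725
28 17301 55873 1197852
29 16530 56644 1141208
30 15748 57426 1083782
31 14956 58218 1025564
32 14152 59022 966542
33 13338 59836 906706
34 12512 60662 846044
35 11675 61499 784545
36 10826 62348 722197
37 9966 63208 658989
38 9094 64080 594909
39 8209 64965 529944
40 7313 65861 464083
41 6404 66770 397313
42 5482 67692 329621
43 4548 68626 260995
44 3601 69573 191422
45 2641 70533 120889
46 1668 71506 49383
47 681 49383 0

1. interest=⌊2506017·138/10000⌋=34583; principal=73174-34583=38591; balance=2506017-38591=2467426
2. interest=⌊2467426·138/10000⌋=34050; principal=73174-34050=39124; balance=2467426-39124=2428302
3. interest=⌊2428302·138/10000⌋=33510; principal=73174-33510=39664; balance=2428302-39664=2388638
4. interest=⌊2388638·138/10000⌋=32963; principal=73174-32963=40211; balance=2388638-40211=2348427
5. interest=⌊2348427·138/10000⌋=32408; principal=73174-32408=40766; balance=2348427-40766=2307661
6. interest=⌊2307661·138/10000⌋=31845; principal=73174-31845=41329; balance=2307661-41329=2266332
7. interest=⌊2266332·138/10000⌋=31275; principal=73174-31275=41899; balance=2266332-41899=2224433
8. interest=⌊2224433·138/10000⌋=30697; principal=73174-30697=42477; balance=2224433-42477=2181956
9. interest=⌊2181956·138/10000⌋=30110; principal=73174-30110=43064; balance=2181956-43064=2138892
10. interest=⌊2138892·138/10000⌋=29516; principal=73174-29516=43658; balance=2138892-43658=2095234
11. interest=⌊2095234·138/10000⌋=28914; principal=73174-28914=44260; balance=2095234-44260=2050974
12. interest=⌊2050974·138/10000⌋=28303; principal=73174-28303=44871; balance=2050974-44871=2006103
13. interest=⌊2006103·138/10000⌋=27684; principal=73174-27684=45490; balance=2006103-45490=1960613
14. interest=⌊1960613·138/10000⌋=27056; principal=73174-27056=46118; balance=1960613-46118=1914495
15. interest=⌊1914495·138/10000⌋=26420; principal=73174-26420=46754; balance=1914495-46754=1867741
16. interest=⌊1867741·138/10000⌋=25774; principal=73174-25774=47400; balance=1867741-47400=1820341
17. interest=⌊1820341·138/10000⌋=25120; principal=73174-25120=48054; balance=1820341-48054=1772287
18. interest=⌊1772287·138/10000⌋=24457; principal=73174-24457=48717; balance=1772287-48717=1723570
19. interest=⌊1723570·138/10000⌋=23785; principal=73174-23785=49389; balance=1723570-49389=1674181
20. interest=⌊1674181·138/10000⌋=23103; principal=73174-23103=50071; balance=1674181-50071=1624110
21. interest=⌊1624110·138/10000⌋=22412; principal=73174-22412=50762; balance=1624110-50762=1573348
22. interest=⌊1573348·138/10000⌋=21712; principal=73174-21712=51462; balance=1573348-51462=1521886
23. interest=⌊1521886·138/10000⌋=21002; principal=73174-21002=52172; balance=1521886-52172=1469714
24. interest=⌊1469714·138/10000⌋=20282; principal=73174-20282=52892; balance=1469714-52892=1416822
25. interest=⌊1416822·138/10000⌋=19552; principal=73174-19552=53622; balance=1416822-53622=1363200
26. interest=⌊1363200·138/10000⌋=18812; principal=73174-18812=54362; balance=1363200-54362=1308838
27. interest=⌊1308838·138/10000⌋=18061; principal=73174-18061=55113; balance=1308838-55113=1253725
28. interest=⌊1253725·138/10000⌋=17301; principal=73174-17301=55873; balance=1253725-55873=1197852
29. interest=⌊1197852·138/10000⌋=16530; principal=73174-16530=56644; balance=1197852-56644=1141208
30. interest=⌊1141208·138/10000⌋=15748; principal=73174-15748=57426; balance=1141208-57426=1083782
31. interest=⌊1083782·138/10000⌋=14956; principal=73174-14956=58218; balance=1083782-58218=1025564
32. interest=⌊1025564·138/10000⌋=14152; principal=73174-14152=59022; balance=1025564-59022=966542
33. interest=⌊966542·138/10000⌋=13338; principal=73174-13338=59836; balance=966542-59836=906706
34. interest=⌊906706·138/10000⌋=12512; principal=73174-12512=60662; balance=906706-60662=846044
35. interest=⌊846044·138/10000⌋=11675; principal=73174-11675=61499; balance=846044-61499=784545
36. interest=⌊784545·138/10000⌋=10826; principal=73174-10826=62348; balance=784545-62348=722197
37. interest=⌊722197·138/10000⌋=9966; principal=73174-9966=63208; balance=722197-63208=658989
38. interest=⌊658989·138/10000⌋=9094; principal=73174-9094=64080; balance=658989-64080=594909
39. interest=⌊594909·138/10000⌋=8209; principal=73174-8209=64965; balance=594909-64965=529944
40. interest=⌊529944·138/10000⌋=7313; principal=73174-7313=65861; balance=529944-65861=464083
41. interest=⌊464083·138/10000⌋=6404; principal=73174-6404=66770; balance=464083-66770=397313
42. interest=⌊397313·138/10000⌋=5482; principal=73174-5482=67692; balance=397313-67692=329621
43. interest=⌊329621·138/10000⌋=4548; principal=73174-4548=68626; balance=329621-68626=260995
44. interest=⌊260995·138/10000⌋=3601; principal=73174-3601=69573; balance=260995-69573=191422
45. interest=⌊191422·138/10000⌋=2641; principal=73174-2641=70533; balance=191422-70533=120889
46. interest=⌊120889·138/10000⌋=1668; principal=73174-1668=71506; balance=120889-71506=49383
47. interest=⌊49383·138/10000⌋=681; principal=min(73174-681,49383)=49383; balance=49383-49383=0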